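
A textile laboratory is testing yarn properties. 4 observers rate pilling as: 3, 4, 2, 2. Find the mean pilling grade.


Formula: Mean = sum / count
Sum = 3 + 4 + 2 + 2 = 11
Mean = 11 / 4 = 2.8

2.8


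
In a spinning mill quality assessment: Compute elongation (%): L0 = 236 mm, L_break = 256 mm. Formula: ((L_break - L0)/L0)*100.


Formula: Elongation (%) = ((L_break - L0) / L0) * 100
Step 1: Extension = 256 - 236 = 20 mm
Step 2: Elongation = (20 / 236) * 100
Step 3: Elongation = 0.084746 * 100 = 8.4746% ≈ 8.5%

8.5%


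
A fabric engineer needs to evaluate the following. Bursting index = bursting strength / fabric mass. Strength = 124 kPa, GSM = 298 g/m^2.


Formula: Bursting Index = Bursting Strength / Fabric GSM
BI = 124 kPa / 298 g/m^2
BI = 0.416 kPa/(g/m^2)

0.416 kPa/(g/m^2)


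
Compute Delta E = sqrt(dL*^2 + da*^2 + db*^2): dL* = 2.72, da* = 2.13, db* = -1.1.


Formula: Delta E = sqrt(dL*^2 + da*^2 + db*^2)
Step 1: dL*^2 = 2.72^2 = 7.3984
Step 2: da*^2 = 2.13^2 = 4.5369
Step 3: db*^2 = (-1.1)^2 = 1.21
Step 4: Sum = 7.3984 + 4.5369 + 1.21 = 13.1453
Step 5: Delta E = sqrt(13.1453) = 3.63

3.63 Delta E


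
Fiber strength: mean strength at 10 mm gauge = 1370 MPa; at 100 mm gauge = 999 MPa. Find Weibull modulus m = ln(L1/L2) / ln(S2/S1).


Formula: m = ln(L1/L2) / ln(S2/S1)
Step 1: ln(L1/L2) = ln(10/100) = -2.30259
Step 2: S2/S1 = 999/1370 = 0.7292
Step 3: ln(S2/S1) = ln(0.7292) = -0.31581
Step 4: m = -2.30259 / -0.31581 = 7.29

7.29 (Weibull m)


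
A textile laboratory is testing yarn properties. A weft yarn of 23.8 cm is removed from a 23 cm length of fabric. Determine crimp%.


Formula: Crimp% = ((L_yarn - L_fabric) / L_fabric) * 100
Step 1: Extension = 23.8 - 23 = 0.8 cm
Step 2: Crimp% = (0.8 / 23) * 100
Step 3: Crimp% = 0.034783 * 100 = 3.4783% ≈ 3.5%

3.5%


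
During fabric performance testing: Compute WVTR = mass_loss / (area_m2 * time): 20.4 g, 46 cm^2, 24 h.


Formula: WVTR = mass_loss / (area * time)
Step 1: Convert area: 46 cm^2 = 0.0046 m^2
Step 2: WVTR = 20.4 g / (0.0046 m^2 * 24 h)
Step 3: WVTR = 20.4 / 0.1104 = 184.8 g/m^2/h

184.8 g/m^2/h


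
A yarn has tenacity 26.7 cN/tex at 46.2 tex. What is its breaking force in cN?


Formula: Breaking force = Tenacity * Linear density
F = 26.7 cN/tex * 46.2 tex
F = 1233.54 cN

1233.54 cN


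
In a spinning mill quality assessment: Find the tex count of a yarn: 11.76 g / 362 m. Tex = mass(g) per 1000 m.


Formula: Tex = (mass_g / length_m) * 1000
Substituting: Tex = (11.76 / 362) * 1000
Intermediate: 11.76 / 362 = 0.03248619 g/m
Tex = 0.03248619 * 1000 = 32.49 tex

32.49 tex


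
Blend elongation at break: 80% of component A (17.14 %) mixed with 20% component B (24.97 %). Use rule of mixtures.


Formula: Blend property = (fraction_A * property_A) + (fraction_B * property_B)
Step 1: Contribution A = 80/100 * 17.14 % = 13.712 %
Step 2: Contribution B = 20/100 * 24.97 % = 4.994 %
Step 3: Blend elongation at break = 13.712 + 4.994 = 18.706 %

18.706 %


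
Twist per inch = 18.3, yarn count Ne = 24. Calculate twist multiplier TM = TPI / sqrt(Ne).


Formula: TM = TPI / sqrt(Ne)
Step 1: sqrt(Ne) = sqrt(24) = 4.899
Step 2: TM = 18.3 / 4.899 = 3.74

3.74 TM


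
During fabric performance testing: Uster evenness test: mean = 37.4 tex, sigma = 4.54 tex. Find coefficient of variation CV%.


Formula: CV% = (standard deviation / mean) * 100
Step 1: Ratio = 4.54 / 37.4 = 0.12139
Step 2: CV% = 0.12139 * 100 = 12.139% ≈ 12.1%

12.1%


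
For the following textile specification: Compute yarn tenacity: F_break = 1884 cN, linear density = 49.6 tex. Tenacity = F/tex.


Formula: Tenacity = Breaking force / Linear density
Tenacity = 1884 cN / 49.6 tex
Tenacity = 37.98 cN/tex

37.98 cN/tex


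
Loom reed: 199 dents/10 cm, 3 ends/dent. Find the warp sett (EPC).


Formula: EPC = (dents per 10 cm * ends per dent) / 10
Step 1: Total ends per 10 cm = 199 * 3 = 597
Step 2: EPC = 597 / 10 = 59.7 ends/cm

59.7 ends/cm


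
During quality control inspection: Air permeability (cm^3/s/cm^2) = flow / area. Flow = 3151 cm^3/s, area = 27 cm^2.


Formula: Air Permeability = Airflow / Test Area
AP = 3151 cm^3/s / 27 cm^2
AP = 116.7 cm^3/s/cm^2

116.7 cm^3/s/cm^2


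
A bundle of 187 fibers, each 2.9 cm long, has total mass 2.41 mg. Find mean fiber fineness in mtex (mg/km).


Formula: fineness (mtex) = mass (mg) / total length (km) = (mass_mg / total_length_m) * 1000
Step 1: Convert fiber length: 2.9 cm = 0.029 m
Step 2: Total fiber length = 187 * 0.029 = 5.423 m
Step 3: Linear density = 2.41 mg / 5.423 m = 0.4444 mg/m
Step 4: fineness = 0.4444 * 1000 = 444.4 mtex

444.4 mtex


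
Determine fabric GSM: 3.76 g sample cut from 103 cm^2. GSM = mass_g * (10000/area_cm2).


Formula: GSM = mass_g / area_m2
Step 1: Convert area: 103 cm^2 = 103 / 10000 = 0.0103 m^2
Step 2: GSM = 3.76 g / 0.0103 m^2 = 365.0 g/m^2

365.0 g/m^2


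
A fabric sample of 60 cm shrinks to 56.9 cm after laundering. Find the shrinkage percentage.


Formula: Shrinkage% = ((L_before - L_after) / L_before) * 100
Step 1: Shrinkage = 60 - 56.9 = 3.1 cm
Step 2: Shrinkage% = (3.1 / 60) * 100
Step 3: Shrinkage% = 0.051667 * 100 = 5.1667% ≈ 5.2%

5.2%


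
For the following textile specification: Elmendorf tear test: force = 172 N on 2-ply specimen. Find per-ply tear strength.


Formula: Per-ply strength = Total force / Number of plies
Per-ply = 172 N / 2
Per-ply = 86 N

86 N


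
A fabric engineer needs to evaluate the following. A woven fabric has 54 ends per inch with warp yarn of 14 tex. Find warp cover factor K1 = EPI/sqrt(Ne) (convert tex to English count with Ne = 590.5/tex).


Formula: K1 = EPI / sqrt(Ne), with Ne = 590.5 / tex_warp
Step 1: Ne = 590.5 / 14 = 42.179
Step 2: sqrt(Ne) = sqrt(42.179) = 6.4945
Step 3: K1 = 54 / 6.4945 = 8.3

8.3


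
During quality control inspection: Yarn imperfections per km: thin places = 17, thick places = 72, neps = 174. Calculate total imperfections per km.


Formula: Total = thin places + thick places + neps
Total = 17 + 72 + 174
Total = 263 imperfections/km

263 imperfections/km


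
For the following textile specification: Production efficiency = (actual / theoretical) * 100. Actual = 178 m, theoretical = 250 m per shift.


Formula: Efficiency% = (Actual output / Theoretical output) * 100
Efficiency% = (178 / 250) * 100
Efficiency% = 0.712 * 100 = 71.2%

71.2%


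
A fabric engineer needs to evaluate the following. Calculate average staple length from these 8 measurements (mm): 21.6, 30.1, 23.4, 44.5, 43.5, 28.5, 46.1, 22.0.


Formula: Mean = sum of lengths / count
Sum = 21.6 + 30.1 + 23.4 + 44.5 + 43.5 + 28.5 + 46.1 + 22.0
Sum = 259.7 mm
Mean = 259.7 / 8 = 32.46 mm

32.46 mm


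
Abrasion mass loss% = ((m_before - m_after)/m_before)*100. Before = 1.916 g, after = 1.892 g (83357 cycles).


Formula: Mass loss% = ((m_before - m_after) / m_before) * 100
Step 1: Mass loss = 1.916 - 1.892 = 0.024 g
Step 2: Ratio = 0.024 / 1.916 = 0.0125261
Step 3: Mass loss% = 0.0125261 * 100 = 1.25261% ≈ 1.25%

1.25%


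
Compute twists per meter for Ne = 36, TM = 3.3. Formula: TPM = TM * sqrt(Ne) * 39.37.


Formula: TPM = TM * sqrt(Ne) * 39.37
Step 1: sqrt(Ne) = sqrt(36) = 6
Step 2: TM * sqrt(Ne) = 3.3 * 6 = 19.8
Step 3: TPM = 19.8 * 39.37 = 780 twists/m

780 twists/m


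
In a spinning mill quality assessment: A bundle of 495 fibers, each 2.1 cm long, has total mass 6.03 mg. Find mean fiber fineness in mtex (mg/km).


Formula: fineness (mtex) = mass (mg) / total length (km) = (mass_mg / total_length_m) * 1000
Step 1: Convert fiber length: 2.1 cm = 0.021 m
Step 2: Total fiber length = 495 * 0.021 = 10.395 m
Step 3: Linear density = 6.03 mg / 10.395 m = 0.5801 mg/m
Step 4: fineness = 0.5801 * 1000 = 580.1 mtex

580.1 mtex


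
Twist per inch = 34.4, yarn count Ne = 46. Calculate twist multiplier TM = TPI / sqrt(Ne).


Formula: TM = TPI / sqrt(Ne)
Step 1: sqrt(Ne) = sqrt(46) = 6.7823
Step 2: TM = 34.4 / 6.7823 = 5.07

5.07 TM


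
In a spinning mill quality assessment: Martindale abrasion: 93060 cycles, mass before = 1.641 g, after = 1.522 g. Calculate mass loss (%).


Formula: Mass loss% = ((m_before - m_after) / m_before) * 100
Step 1: Mass loss = 1.641 - 1.522 = 0.119 g
Step 2: Ratio = 0.119 / 1.641 = 0.0725168
Step 3: Mass loss% = 0.0725168 * 100 = 7.25168% ≈ 7.25%

7.25%


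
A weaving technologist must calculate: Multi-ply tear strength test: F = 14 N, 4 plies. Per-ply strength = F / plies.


Formula: Per-ply strength = Total force / Number of plies
Per-ply = 14 N / 4
Per-ply = 3.5 N

3.5 N


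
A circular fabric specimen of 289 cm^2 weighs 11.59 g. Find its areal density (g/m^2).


Formula: GSM = mass_g / area_m2
Step 1: Convert area: 289 cm^2 = 289 / 10000 = 0.0289 m^2
Step 2: GSM = 11.59 g / 0.0289 m^2 = 401.0 g/m^2

401.0 g/m^2


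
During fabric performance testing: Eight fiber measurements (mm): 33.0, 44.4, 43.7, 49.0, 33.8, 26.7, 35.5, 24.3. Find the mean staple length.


Formula: Mean = sum of lengths / count
Sum = 33.0 + 44.4 + 43.7 + 49.0 + 33.8 + 26.7 + 35.5 + 24.3
Sum = 290.4 mm
Mean = 290.4 / 8 = 36.30 mm

36.30 mm


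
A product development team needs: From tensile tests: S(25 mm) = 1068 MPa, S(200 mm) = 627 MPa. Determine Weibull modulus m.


Formula: m = ln(L1/L2) / ln(S2/S1)
Step 1: ln(L1/L2) = ln(25/200) = -2.07944
Step 2: S2/S1 = 627/1068 = 0.58708
Step 3: ln(S2/S1) = ln(0.58708) = -0.53259
Step 4: m = -2.07944 / -0.53259 = 3.90

3.90 (Weibull m)


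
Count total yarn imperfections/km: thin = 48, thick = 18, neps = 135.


Formula: Total = thin places + thick places + neps
Total = 48 + 18 + 135
Total = 201 imperfections/km

201 imperfections/km


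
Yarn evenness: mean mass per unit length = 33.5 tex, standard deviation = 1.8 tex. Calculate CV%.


Formula: CV% = (standard deviation / mean) * 100
Step 1: Ratio = 1.8 / 33.5 = 0.053731
Step 2: CV% = 0.053731 * 100 = 5.3731% ≈ 5.4%

5.4%


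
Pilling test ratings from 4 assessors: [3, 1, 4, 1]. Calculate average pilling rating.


Formula: Mean = sum / count
Sum = 3 + 1 + 4 + 1 = 9
Mean = 9 / 4 = 2.3

2.3


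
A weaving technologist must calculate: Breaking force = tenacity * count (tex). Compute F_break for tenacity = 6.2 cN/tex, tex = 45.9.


Formula: Breaking force = Tenacity * Linear density
F = 6.2 cN/tex * 45.9 tex
F = 284.58 cN

284.58 cN


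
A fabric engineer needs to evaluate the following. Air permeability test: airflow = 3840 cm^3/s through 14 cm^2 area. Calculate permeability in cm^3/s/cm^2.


Formula: Air Permeability = Airflow / Test Area
AP = 3840 cm^3/s / 14 cm^2
AP = 274.3 cm^3/s/cm^2

274.3 cm^3/s/cm^2


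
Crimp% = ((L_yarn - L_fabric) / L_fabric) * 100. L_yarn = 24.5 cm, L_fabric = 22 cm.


Formula: Crimp% = ((L_yarn - L_fabric) / L_fabric) * 100
Step 1: Extension = 24.5 - 22 = 2.5 cm
Step 2: Crimp% = (2.5 / 22) * 100
Step 3: Crimp% = 0.113636 * 100 = 11.3636% ≈ 11.4%

11.4%


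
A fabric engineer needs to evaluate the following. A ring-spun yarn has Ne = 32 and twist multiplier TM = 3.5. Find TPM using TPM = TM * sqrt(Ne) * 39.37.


Formula: TPM = TM * sqrt(Ne) * 39.37
Step 1: sqrt(Ne) = sqrt(32) = 5.6569
Step 2: TM * sqrt(Ne) = 3.5 * 5.6569 = 19.7992
Step 3: TPM = 19.7992 * 39.37 = 779 twists/m

779 twists/m


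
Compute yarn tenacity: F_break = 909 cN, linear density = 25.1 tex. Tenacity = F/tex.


Formula: Tenacity = Breaking force / Linear density
Tenacity = 909 cN / 25.1 tex
Tenacity = 36.22 cN/tex

36.22 cN/tex


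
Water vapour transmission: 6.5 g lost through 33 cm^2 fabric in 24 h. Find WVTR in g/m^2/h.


Formula: WVTR = mass_loss / (area * time)
Step 1: Convert area: 33 cm^2 = 0.0033 m^2
Step 2: WVTR = 6.5 g / (0.0033 m^2 * 24 h)
Step 3: WVTR = 6.5 / 0.0792 = 82.1 g/m^2/h

82.1 g/m^2/h


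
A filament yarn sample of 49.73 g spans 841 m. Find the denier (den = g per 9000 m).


Formula: den = (mass_g / length_m) * 9000
Substituting: den = (49.73 / 841) * 9000
Intermediate: 49.73 / 841 = 0.05913199 g/m
den = 0.05913199 * 9000 = 532.2 denier

532.2 denier


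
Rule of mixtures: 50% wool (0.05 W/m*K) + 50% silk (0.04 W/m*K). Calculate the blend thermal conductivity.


Formula: Blend property = (fraction_A * property_A) + (fraction_B * property_B)
Step 1: Contribution A = 50/100 * 0.05 W/m*K = 0.025 W/m*K
Step 2: Contribution B = 50/100 * 0.04 W/m*K = 0.02 W/m*K
Step 3: Blend thermal conductivity = 0.025 + 0.02 = 0.045 W/m*K

0.045 W/m*K


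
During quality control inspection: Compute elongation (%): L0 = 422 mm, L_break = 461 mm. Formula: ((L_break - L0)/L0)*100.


Formula: Elongation (%) = ((L_break - L0) / L0) * 100
Step 1: Extension = 461 - 422 = 39 mm
Step 2: Elongation = (39 / 422) * 100
Step 3: Elongation = 0.092417 * 100 = 9.2417% ≈ 9.2%

9.2%


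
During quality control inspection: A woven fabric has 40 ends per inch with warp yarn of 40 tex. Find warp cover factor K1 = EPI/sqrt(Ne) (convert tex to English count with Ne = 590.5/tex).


Formula: K1 = EPI / sqrt(Ne), with Ne = 590.5 / tex_warp
Step 1: Ne = 590.5 / 40 = 14.763
Step 2: sqrt(Ne) = sqrt(14.763) = 3.8423
Step 3: K1 = 40 / 3.8423 = 10.4

10.4


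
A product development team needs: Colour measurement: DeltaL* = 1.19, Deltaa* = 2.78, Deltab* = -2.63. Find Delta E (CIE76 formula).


Formula: Delta E = sqrt(dL*^2 + da*^2 + db*^2)
Step 1: dL*^2 = 1.19^2 = 1.4161
Step 2: da*^2 = 2.78^2 = 7.7284
Step 3: db*^2 = (-2.63)^2 = 6.9169
Step 4: Sum = 1.4161 + 7.7284 + 6.9169 = 16.0614
Step 5: Delta E = sqrt(16.0614) = 4.01

4.01 Delta E


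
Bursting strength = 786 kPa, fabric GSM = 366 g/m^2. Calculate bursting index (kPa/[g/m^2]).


Formula: Bursting Index = Bursting Strength / Fabric GSM
BI = 786 kPa / 366 g/m^2
BI = 2.148 kPa/(g/m^2)

2.148 kPa/(g/m^2)


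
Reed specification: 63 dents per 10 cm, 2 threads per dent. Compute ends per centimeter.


Formula: EPC = (dents per 10 cm * ends per dent) / 10
Step 1: Total ends per 10 cm = 63 * 2 = 126
Step 2: EPC = 126 / 10 = 12.6 ends/cm

12.6 ends/cm


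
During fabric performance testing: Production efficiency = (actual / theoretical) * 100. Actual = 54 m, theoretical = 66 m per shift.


Formula: Efficiency% = (Actual output / Theoretical output) * 100
Efficiency% = (54 / 66) * 100
Efficiency% = 0.818182 * 100 = 81.8182% ≈ 81.8%

81.8%


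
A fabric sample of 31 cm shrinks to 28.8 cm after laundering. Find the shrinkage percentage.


Formula: Shrinkage% = ((L_before - L_after) / L_before) * 100
Step 1: Shrinkage = 31 - 28.8 = 2.2 cm
Step 2: Shrinkage% = (2.2 / 31) * 100
Step 3: Shrinkage% = 0.070968 * 100 = 7.0968% ≈ 7.1%

7.1%


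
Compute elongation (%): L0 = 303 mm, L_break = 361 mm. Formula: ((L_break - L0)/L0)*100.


Formula: Elongation (%) = ((L_break - L0) / L0) * 100
Step 1: Extension = 361 - 303 = 58 mm
Step 2: Elongation = (58 / 303) * 100
Step 3: Elongation = 0.191419 * 100 = 19.1419% ≈ 19.1%

19.1%


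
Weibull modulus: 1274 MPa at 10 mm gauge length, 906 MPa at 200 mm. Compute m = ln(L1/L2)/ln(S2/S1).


Formula: m = ln(L1/L2) / ln(S2/S1)
Step 1: ln(L1/L2) = ln(10/200) = -2.99573
Step 2: S2/S1 = 906/1274 = 0.71115
Step 3: ln(S2/S1) = ln(0.71115) = -0.34087
Step 4: m = -2.99573 / -0.34087 = 8.79

8.79 (Weibull m)


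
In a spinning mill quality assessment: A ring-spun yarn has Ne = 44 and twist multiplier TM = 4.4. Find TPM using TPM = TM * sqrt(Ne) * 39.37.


Formula: TPM = TM * sqrt(Ne) * 39.37
Step 1: sqrt(Ne) = sqrt(44) = 6.6332
Step 2: TM * sqrt(Ne) = 4.4 * 6.6332 = 29.1861
Step 3: TPM = 29.1861 * 39.37 = 1149 twists/m

1149 twists/m


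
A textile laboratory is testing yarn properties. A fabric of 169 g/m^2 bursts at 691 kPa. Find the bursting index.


Formula: Bursting Index = Bursting Strength / Fabric GSM
BI = 691 kPa / 169 g/m^2
BI = 4.089 kPa/(g/m^2)

4.089 kPa/(g/m^2)


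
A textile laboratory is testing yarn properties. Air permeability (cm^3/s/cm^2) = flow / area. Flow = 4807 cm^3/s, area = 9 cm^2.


Formula: Air Permeability = Airflow / Test Area
AP = 4807 cm^3/s / 9 cm^2
AP = 534.1 cm^3/s/cm^2

534.1 cm^3/s/cm^2


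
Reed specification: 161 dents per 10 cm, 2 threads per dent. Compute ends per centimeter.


Formula: EPC = (dents per 10 cm * ends per dent) / 10
Step 1: Total ends per 10 cm = 161 * 2 = 322
Step 2: EPC = 322 / 10 = 32.2 ends/cm

32.2 ends/cm


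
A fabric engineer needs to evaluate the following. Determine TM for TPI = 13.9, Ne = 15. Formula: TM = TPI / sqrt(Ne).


Formula: TM = TPI / sqrt(Ne)
Step 1: sqrt(Ne) = sqrt(15) = 3.873
Step 2: TM = 13.9 / 3.873 = 3.59

3.59 TM


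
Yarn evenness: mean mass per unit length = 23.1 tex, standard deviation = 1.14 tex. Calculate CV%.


Formula: CV% = (standard deviation / mean) * 100
Step 1: Ratio = 1.14 / 23.1 = 0.049351
Step 2: CV% = 0.049351 * 100 = 4.9351% ≈ 4.9%

4.9%


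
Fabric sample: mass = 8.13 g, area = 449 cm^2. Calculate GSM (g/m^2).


Formula: GSM = mass_g / area_m2
Step 1: Convert area: 449 cm^2 = 449 / 10000 = 0.0449 m^2
Step 2: GSM = 8.13 g / 0.0449 m^2 = 181.1 g/m^2

181.1 g/m^2


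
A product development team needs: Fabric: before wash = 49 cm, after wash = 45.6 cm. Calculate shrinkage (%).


Formula: Shrinkage% = ((L_before - L_after) / L_before) * 100
Step 1: Shrinkage = 49 - 45.6 = 3.4 cm
Step 2: Shrinkage% = (3.4 / 49) * 100
Step 3: Shrinkage% = 0.069388 * 100 = 6.9388% ≈ 6.9%

6.9%


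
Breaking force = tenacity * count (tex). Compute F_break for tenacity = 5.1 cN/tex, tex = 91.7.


Formula: Breaking force = Tenacity * Linear density
F = 5.1 cN/tex * 91.7 tex
F = 467.67 cN

467.67 cN


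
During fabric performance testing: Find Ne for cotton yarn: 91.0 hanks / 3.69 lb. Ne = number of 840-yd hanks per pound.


Formula: Ne = hanks / mass_lb
Substituting: Ne = 91.0 / 3.69
Ne = 24.7

24.7 Ne


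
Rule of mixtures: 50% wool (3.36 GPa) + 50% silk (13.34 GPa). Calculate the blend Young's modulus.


Formula: Blend property = (fraction_A * property_A) + (fraction_B * property_B)
Step 1: Contribution A = 50/100 * 3.36 GPa = 1.68 GPa
Step 2: Contribution B = 50/100 * 13.34 GPa = 6.67 GPa
Step 3: Blend Young's modulus = 1.68 + 6.67 = 8.35 GPa

8.35 GPa


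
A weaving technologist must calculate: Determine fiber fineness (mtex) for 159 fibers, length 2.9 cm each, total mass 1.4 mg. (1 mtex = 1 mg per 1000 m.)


Formula: fineness (mtex) = mass (mg) / total length (km) = (mass_mg / total_length_m) * 1000
Step 1: Convert fiber length: 2.9 cm = 0.029 m
Step 2: Total fiber length = 159 * 0.029 = 4.611 m
Step 3: Linear density = 1.4 mg / 4.611 m = 0.3036 mg/m
Step 4: fineness = 0.3036 * 1000 = 303.6 mtex

303.6 mtex


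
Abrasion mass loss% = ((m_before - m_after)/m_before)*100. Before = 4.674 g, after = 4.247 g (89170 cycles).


Formula: Mass loss% = ((m_before - m_after) / m_before) * 100
Step 1: Mass loss = 4.674 - 4.247 = 0.427 g
Step 2: Ratio = 0.427 / 4.674 = 0.0913564
Step 3: Mass loss% = 0.0913564 * 100 = 9.13564% ≈ 9.14%

9.14%


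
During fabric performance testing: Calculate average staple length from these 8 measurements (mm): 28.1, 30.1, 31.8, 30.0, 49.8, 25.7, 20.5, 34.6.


Formula: Mean = sum of lengths / count
Sum = 28.1 + 30.1 + 31.8 + 30.0 + 49.8 + 25.7 + 20.5 + 34.6
Sum = 250.6 mm
Mean = 250.6 / 8 = 31.33 mm

31.33 mm


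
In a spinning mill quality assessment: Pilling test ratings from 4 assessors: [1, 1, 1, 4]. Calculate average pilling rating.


Formula: Mean = sum / count
Sum = 1 + 1 + 1 + 4 = 7
Mean = 7 / 4 = 1.8

1.8


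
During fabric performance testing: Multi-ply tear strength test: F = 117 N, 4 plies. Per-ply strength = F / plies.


Formula: Per-ply strength = Total force / Number of plies
Per-ply = 117 N / 4
Per-ply = 29.25 N

29.25 N


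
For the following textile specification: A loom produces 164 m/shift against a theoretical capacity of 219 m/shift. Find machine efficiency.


Formula: Efficiency% = (Actual output / Theoretical output) * 100
Efficiency% = (164 / 219) * 100
Efficiency% = 0.748858 * 100 = 74.8858% ≈ 74.9%

74.9%


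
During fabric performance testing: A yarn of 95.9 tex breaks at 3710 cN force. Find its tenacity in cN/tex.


Formula: Tenacity = Breaking force / Linear density
Tenacity = 3710 cN / 95.9 tex
Tenacity = 38.69 cN/tex

38.69 cN/tex


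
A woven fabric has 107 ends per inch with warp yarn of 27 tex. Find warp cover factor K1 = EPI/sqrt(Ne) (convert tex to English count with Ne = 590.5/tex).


Formula: K1 = EPI / sqrt(Ne), with Ne = 590.5 / tex_warp
Step 1: Ne = 590.5 / 27 = 21.87
Step 2: sqrt(Ne) = sqrt(21.87) = 4.6765
Step 3: K1 = 107 / 4.6765 = 22.9

22.9


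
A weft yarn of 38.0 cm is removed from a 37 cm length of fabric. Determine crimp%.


Formula: Crimp% = ((L_yarn - L_fabric) / L_fabric) * 100
Step 1: Extension = 38.0 - 37 = 1.0 cm
Step 2: Crimp% = (1.0 / 37) * 100
Step 3: Crimp% = 0.027027 * 100 = 2.7027% ≈ 2.7%

2.7%


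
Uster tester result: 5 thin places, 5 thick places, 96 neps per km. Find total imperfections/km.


Formula: Total = thin places + thick places + neps
Total = 5 + 5 + 96
Total = 106 imperfections/km

106 imperfections/km


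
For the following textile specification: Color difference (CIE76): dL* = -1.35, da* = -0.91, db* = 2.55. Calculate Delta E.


Formula: Delta E = sqrt(dL*^2 + da*^2 + db*^2)
Step 1: dL*^2 = (-1.35)^2 = 1.8225
Step 2: da*^2 = (-0.91)^2 = 0.8281
Step 3: db*^2 = 2.55^2 = 6.5025
Step 4: Sum = 1.8225 + 0.8281 + 6.5025 = 9.1531
Step 5: Delta E = sqrt(9.1531) = 3.03

3.03 Delta E


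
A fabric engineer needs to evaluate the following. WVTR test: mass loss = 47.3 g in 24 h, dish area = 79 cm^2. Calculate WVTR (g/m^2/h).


Formula: WVTR = mass_loss / (area * time)
Step 1: Convert area: 79 cm^2 = 0.0079 m^2
Step 2: WVTR = 47.3 g / (0.0079 m^2 * 24 h)
Step 3: WVTR = 47.3 / 0.1896 = 249.5 g/m^2/h

249.5 g/m^2/h


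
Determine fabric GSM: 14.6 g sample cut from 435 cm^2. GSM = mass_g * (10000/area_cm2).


Formula: GSM = mass_g / area_m2
Step 1: Convert area: 435 cm^2 = 435 / 10000 = 0.0435 m^2
Step 2: GSM = 14.6 g / 0.0435 m^2 = 335.6 g/m^2

335.6 g/m^2


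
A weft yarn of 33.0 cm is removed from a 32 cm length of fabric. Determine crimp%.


Formula: Crimp% = ((L_yarn - L_fabric) / L_fabric) * 100
Step 1: Extension = 33.0 - 32 = 1.0 cm
Step 2: Crimp% = (1.0 / 32) * 100
Step 3: Crimp% = 0.03125 * 100 = 3.125% ≈ 3.1%

3.1%


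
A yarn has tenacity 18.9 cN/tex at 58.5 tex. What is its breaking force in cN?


Formula: Breaking force = Tenacity * Linear density
F = 18.9 cN/tex * 58.5 tex
F = 1105.65 cN

1105.65 cN


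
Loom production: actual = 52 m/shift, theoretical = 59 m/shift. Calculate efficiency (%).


Formula: Efficiency% = (Actual output / Theoretical output) * 100
Efficiency% = (52 / 59) * 100
Efficiency% = 0.881356 * 100 = 88.1356% ≈ 88.1%

88.1%


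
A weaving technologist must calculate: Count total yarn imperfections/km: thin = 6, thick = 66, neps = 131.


Formula: Total = thin places + thick places + neps
Total = 6 + 66 + 131
Total = 203 imperfections/km

203 imperfections/km


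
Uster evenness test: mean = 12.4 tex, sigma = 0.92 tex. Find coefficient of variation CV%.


Formula: CV% = (standard deviation / mean) * 100
Step 1: Ratio = 0.92 / 12.4 = 0.074194
Step 2: CV% = 0.074194 * 100 = 7.4194% ≈ 7.4%

7.4%


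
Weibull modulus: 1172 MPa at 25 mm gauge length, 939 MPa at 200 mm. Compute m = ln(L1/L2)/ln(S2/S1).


Formula: m = ln(L1/L2) / ln(S2/S1)
Step 1: ln(L1/L2) = ln(25/200) = -2.07944
Step 2: S2/S1 = 939/1172 = 0.80119
Step 3: ln(S2/S1) = ln(0.80119) = -0.22166
Step 4: m = -2.07944 / -0.22166 = 9.38

9.38 (Weibull m)


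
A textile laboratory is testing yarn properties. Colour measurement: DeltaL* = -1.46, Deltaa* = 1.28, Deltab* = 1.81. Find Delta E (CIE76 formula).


Formula: Delta E = sqrt(dL*^2 + da*^2 + db*^2)
Step 1: dL*^2 = (-1.46)^2 = 2.1316
Step 2: da*^2 = 1.28^2 = 1.6384
Step 3: db*^2 = 1.81^2 = 3.2761
Step 4: Sum = 2.1316 + 1.6384 + 3.2761 = 7.0461
Step 5: Delta E = sqrt(7.0461) = 2.65

2.65 Delta E


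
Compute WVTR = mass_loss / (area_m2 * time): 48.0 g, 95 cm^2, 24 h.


Formula: WVTR = mass_loss / (area * time)
Step 1: Convert area: 95 cm^2 = 0.0095 m^2
Step 2: WVTR = 48.0 g / (0.0095 m^2 * 24 h)
Step 3: WVTR = 48.0 / 0.228 = 210.5 g/m^2/h

210.5 g/m^2/h


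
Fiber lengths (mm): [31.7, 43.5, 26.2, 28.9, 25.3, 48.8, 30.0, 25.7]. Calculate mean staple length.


Formula: Mean = sum of lengths / count
Sum = 31.7 + 43.5 + 26.2 + 28.9 + 25.3 + 48.8 + 30.0 + 25.7
Sum = 260.1 mm
Mean = 260.1 / 8 = 32.51 mm

32.51 mm


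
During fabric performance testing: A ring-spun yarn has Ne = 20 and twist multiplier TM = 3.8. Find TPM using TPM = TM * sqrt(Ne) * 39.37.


Formula: TPM = TM * sqrt(Ne) * 39.37
Step 1: sqrt(Ne) = sqrt(20) = 4.4721
Step 2: TM * sqrt(Ne) = 3.8 * 4.4721 = 16.994
Step 3: TPM = 16.994 * 39.37 = 669 twists/m

669 twists/m


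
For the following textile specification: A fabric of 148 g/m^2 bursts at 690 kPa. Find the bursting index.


Formula: Bursting Index = Bursting Strength / Fabric GSM
BI = 690 kPa / 148 g/m^2
BI = 4.662 kPa/(g/m^2)

4.662 kPa/(g/m^2)


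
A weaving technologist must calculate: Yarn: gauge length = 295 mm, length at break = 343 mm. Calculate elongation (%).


Formula: Elongation (%) = ((L_break - L0) / L0) * 100
Step 1: Extension = 343 - 295 = 48 mm
Step 2: Elongation = (48 / 295) * 100
Step 3: Elongation = 0.162712 * 100 = 16.2712% ≈ 16.3%

16.3%


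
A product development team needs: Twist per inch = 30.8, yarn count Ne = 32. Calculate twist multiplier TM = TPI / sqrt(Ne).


Formula: TM = TPI / sqrt(Ne)
Step 1: sqrt(Ne) = sqrt(32) = 5.6569
Step 2: TM = 30.8 / 5.6569 = 5.44

5.44 TM


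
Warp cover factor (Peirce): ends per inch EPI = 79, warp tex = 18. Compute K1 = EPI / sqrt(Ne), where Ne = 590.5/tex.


Formula: K1 = EPI / sqrt(Ne), with Ne = 590.5 / tex_warp
Step 1: Ne = 590.5 / 18 = 32.806
Step 2: sqrt(Ne) = sqrt(32.806) = 5.7277
Step 3: K1 = 79 / 5.7277 = 13.8

13.8


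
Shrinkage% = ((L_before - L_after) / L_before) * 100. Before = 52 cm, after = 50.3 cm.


Formula: Shrinkage% = ((L_before - L_after) / L_before) * 100
Step 1: Shrinkage = 52 - 50.3 = 1.7 cm
Step 2: Shrinkage% = (1.7 / 52) * 100
Step 3: Shrinkage% = 0.032692 * 100 = 3.2692% ≈ 3.3%

3.3%


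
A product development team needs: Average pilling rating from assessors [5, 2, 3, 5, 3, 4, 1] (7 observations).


Formula: Mean = sum / count
Sum = 5 + 2 + 3 + 5 + 3 + 4 + 1 = 23
Mean = 23 / 7 = 3.3

3.3


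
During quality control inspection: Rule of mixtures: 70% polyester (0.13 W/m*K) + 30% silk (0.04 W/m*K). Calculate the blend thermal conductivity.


Formula: Blend property = (fraction_A * property_A) + (fraction_B * property_B)
Step 1: Contribution A = 70/100 * 0.13 W/m*K = 0.091 W/m*K
Step 2: Contribution B = 30/100 * 0.04 W/m*K = 0.012 W/m*K
Step 3: Blend thermal conductivity = 0.091 + 0.012 = 0.103 W/m*K

0.103 W/m*K


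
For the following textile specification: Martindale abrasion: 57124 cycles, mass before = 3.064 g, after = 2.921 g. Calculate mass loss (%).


Formula: Mass loss% = ((m_before - m_after) / m_before) * 100
Step 1: Mass loss = 3.064 - 2.921 = 0.143 g
Step 2: Ratio = 0.143 / 3.064 = 0.046671
Step 3: Mass loss% = 0.046671 * 100 = 4.6671% ≈ 4.67%

4.67%


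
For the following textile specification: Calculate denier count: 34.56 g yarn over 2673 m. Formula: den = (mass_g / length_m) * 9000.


Formula: den = (mass_g / length_m) * 9000
Substituting: den = (34.56 / 2673) * 9000
Intermediate: 34.56 / 2673 = 0.01292929 g/m
den = 0.01292929 * 9000 = 116.4 denier

116.4 denier


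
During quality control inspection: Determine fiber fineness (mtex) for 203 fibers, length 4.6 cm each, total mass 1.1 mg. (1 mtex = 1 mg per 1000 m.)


Formula: fineness (mtex) = mass (mg) / total length (km) = (mass_mg / total_length_m) * 1000
Step 1: Convert fiber length: 4.6 cm = 0.046 m
Step 2: Total fiber length = 203 * 0.046 = 9.338 m
Step 3: Linear density = 1.1 mg / 9.338 m = 0.1178 mg/m
Step 4: fineness = 0.1178 * 1000 = 117.8 mtex

117.8 mtex


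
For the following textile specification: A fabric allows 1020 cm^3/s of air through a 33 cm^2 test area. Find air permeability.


Formula: Air Permeability = Airflow / Test Area
AP = 1020 cm^3/s / 33 cm^2
AP = 30.9 cm^3/s/cm^2

30.9 cm^3/s/cm^2


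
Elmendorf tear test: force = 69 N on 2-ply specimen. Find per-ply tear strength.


Formula: Per-ply strength = Total force / Number of plies
Per-ply = 69 N / 2
Per-ply = 34.5 N

34.5 N


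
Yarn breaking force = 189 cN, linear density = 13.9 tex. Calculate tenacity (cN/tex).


Formula: Tenacity = Breaking force / Linear density
Tenacity = 189 cN / 13.9 tex
Tenacity = 13.60 cN/tex

13.60 cN/tex


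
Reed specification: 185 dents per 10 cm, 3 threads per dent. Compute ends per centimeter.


Formula: EPC = (dents per 10 cm * ends per dent) / 10
Step 1: Total ends per 10 cm = 185 * 3 = 555
Step 2: EPC = 555 / 10 = 55.5 ends/cm

55.5 ends/cm


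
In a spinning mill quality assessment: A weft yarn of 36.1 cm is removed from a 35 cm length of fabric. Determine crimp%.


Formula: Crimp% = ((L_yarn - L_fabric) / L_fabric) * 100
Step 1: Extension = 36.1 - 35 = 1.1 cm
Step 2: Crimp% = (1.1 / 35) * 100
Step 3: Crimp% = 0.031429 * 100 = 3.1429% ≈ 3.1%

3.1%


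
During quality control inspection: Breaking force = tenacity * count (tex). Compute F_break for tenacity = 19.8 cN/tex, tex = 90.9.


Formula: Breaking force = Tenacity * Linear density
F = 19.8 cN/tex * 90.9 tex
F = 1799.82 cN

1799.82 cN


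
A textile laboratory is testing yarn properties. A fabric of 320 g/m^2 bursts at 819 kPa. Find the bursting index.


Formula: Bursting Index = Bursting Strength / Fabric GSM
BI = 819 kPa / 320 g/m^2
BI = 2.559 kPa/(g/m^2)

2.559 kPa/(g/m^2)


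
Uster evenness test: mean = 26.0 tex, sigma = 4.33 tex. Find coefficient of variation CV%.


Formula: CV% = (standard deviation / mean) * 100
Step 1: Ratio = 4.33 / 26.0 = 0.166538
Step 2: CV% = 0.166538 * 100 = 16.6538% ≈ 16.7%

16.7%


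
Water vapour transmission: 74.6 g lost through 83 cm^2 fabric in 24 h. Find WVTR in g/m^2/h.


Formula: WVTR = mass_loss / (area * time)
Step 1: Convert area: 83 cm^2 = 0.0083 m^2
Step 2: WVTR = 74.6 g / (0.0083 m^2 * 24 h)
Step 3: WVTR = 74.6 / 0.1992 = 374.5 g/m^2/h

374.5 g/m^2/h


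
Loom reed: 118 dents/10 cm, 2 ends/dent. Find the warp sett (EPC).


Formula: EPC = (dents per 10 cm * ends per dent) / 10
Step 1: Total ends per 10 cm = 118 * 2 = 236
Step 2: EPC = 236 / 10 = 23.6 ends/cm

23.6 ends/cm


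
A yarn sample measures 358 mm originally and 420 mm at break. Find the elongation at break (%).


Formula: Elongation (%) = ((L_break - L0) / L0) * 100
Step 1: Extension = 420 - 358 = 62 mm
Step 2: Elongation = (62 / 358) * 100
Step 3: Elongation = 0.173184 * 100 = 17.3184% ≈ 17.3%

17.3%


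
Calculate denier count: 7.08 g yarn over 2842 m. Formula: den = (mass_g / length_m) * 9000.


Formula: den = (mass_g / length_m) * 9000
Substituting: den = (7.08 / 2842) * 9000
Intermediate: 7.08 / 2842 = 0.0024912 g/m
den = 0.0024912 * 9000 = 22.4 denier

22.4 denier


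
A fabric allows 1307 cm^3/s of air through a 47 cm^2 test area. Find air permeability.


Formula: Air Permeability = Airflow / Test Area
AP = 1307 cm^3/s / 47 cm^2
AP = 27.8 cm^3/s/cm^2

27.8 cm^3/s/cm^2


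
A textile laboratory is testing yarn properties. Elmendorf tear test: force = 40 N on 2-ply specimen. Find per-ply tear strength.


Formula: Per-ply strength = Total force / Number of plies
Per-ply = 40 N / 2
Per-ply = 20 N

20 N


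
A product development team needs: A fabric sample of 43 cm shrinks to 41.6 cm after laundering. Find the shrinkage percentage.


Formula: Shrinkage% = ((L_before - L_after) / L_before) * 100
Step 1: Shrinkage = 43 - 41.6 = 1.4 cm
Step 2: Shrinkage% = (1.4 / 43) * 100
Step 3: Shrinkage% = 0.032558 * 100 = 3.2558% ≈ 3.3%

3.3%


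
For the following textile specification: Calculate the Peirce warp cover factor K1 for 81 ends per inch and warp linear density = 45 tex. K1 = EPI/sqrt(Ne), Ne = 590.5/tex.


Formula: K1 = EPI / sqrt(Ne), with Ne = 590.5 / tex_warp
Step 1: Ne = 590.5 / 45 = 13.122
Step 2: sqrt(Ne) = sqrt(13.122) = 3.6224
Step 3: K1 = 81 / 3.6224 = 22.4

22.4


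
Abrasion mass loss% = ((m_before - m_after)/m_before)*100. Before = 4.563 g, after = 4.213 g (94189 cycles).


Formula: Mass loss% = ((m_before - m_after) / m_before) * 100
Step 1: Mass loss = 4.563 - 4.213 = 0.35 g
Step 2: Ratio = 0.35 / 4.563 = 0.0767039
Step 3: Mass loss% = 0.0767039 * 100 = 7.67039% ≈ 7.67%

7.67%


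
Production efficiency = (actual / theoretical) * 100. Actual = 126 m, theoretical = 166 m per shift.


Formula: Efficiency% = (Actual output / Theoretical output) * 100
Efficiency% = (126 / 166) * 100
Efficiency% = 0.759036 * 100 = 75.9036% ≈ 75.9%

75.9%


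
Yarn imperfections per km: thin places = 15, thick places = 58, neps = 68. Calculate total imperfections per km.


Formula: Total = thin places + thick places + neps
Total = 15 + 58 + 68
Total = 141 imperfections/km

141 imperfections/km


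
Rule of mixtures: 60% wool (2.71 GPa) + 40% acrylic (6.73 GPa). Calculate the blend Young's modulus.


Formula: Blend property = (fraction_A * property_A) + (fraction_B * property_B)
Step 1: Contribution A = 60/100 * 2.71 GPa = 1.626 GPa
Step 2: Contribution B = 40/100 * 6.73 GPa = 2.692 GPa
Step 3: Blend Young's modulus = 1.626 + 2.692 = 4.318 GPa

4.318 GPa


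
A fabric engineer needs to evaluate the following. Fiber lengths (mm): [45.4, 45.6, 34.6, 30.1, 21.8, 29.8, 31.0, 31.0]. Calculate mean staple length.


Formula: Mean = sum of lengths / count
Sum = 45.4 + 45.6 + 34.6 + 30.1 + 21.8 + 29.8 + 31.0 + 31.0
Sum = 269.3 mm
Mean = 269.3 / 8 = 33.66 mm

33.66 mm


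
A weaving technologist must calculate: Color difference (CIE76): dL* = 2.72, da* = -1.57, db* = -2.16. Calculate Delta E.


Formula: Delta E = sqrt(dL*^2 + da*^2 + db*^2)
Step 1: dL*^2 = 2.72^2 = 7.3984
Step 2: da*^2 = (-1.57)^2 = 2.4649
Step 3: db*^2 = (-2.16)^2 = 4.6656
Step 4: Sum = 7.3984 + 2.4649 + 4.6656 = 14.5289
Step 5: Delta E = sqrt(14.5289) = 3.81

3.81 Delta E


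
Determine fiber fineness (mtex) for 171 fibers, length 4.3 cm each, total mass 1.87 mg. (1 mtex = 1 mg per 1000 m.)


Formula: fineness (mtex) = mass (mg) / total length (km) = (mass_mg / total_length_m) * 1000
Step 1: Convert fiber length: 4.3 cm = 0.043 m
Step 2: Total fiber length = 171 * 0.043 = 7.353 m
Step 3: Linear density = 1.87 mg / 7.353 m = 0.2543 mg/m
Step 4: fineness = 0.2543 * 1000 = 254.3 mtex

254.3 mtex


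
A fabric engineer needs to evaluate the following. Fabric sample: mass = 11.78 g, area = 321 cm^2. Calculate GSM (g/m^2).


Formula: GSM = mass_g / area_m2
Step 1: Convert area: 321 cm^2 = 321 / 10000 = 0.0321 m^2
Step 2: GSM = 11.78 g / 0.0321 m^2 = 367.0 g/m^2

367.0 g/m^2


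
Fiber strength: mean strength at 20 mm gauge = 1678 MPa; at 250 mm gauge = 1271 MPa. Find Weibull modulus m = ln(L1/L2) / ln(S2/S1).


Formula: m = ln(L1/L2) / ln(S2/S1)
Step 1: ln(L1/L2) = ln(20/250) = -2.52573
Step 2: S2/S1 = 1271/1678 = 0.75745
Step 3: ln(S2/S1) = ln(0.75745) = -0.27780
Step 4: m = -2.52573 / -0.27780 = 9.09

9.09 (Weibull m)


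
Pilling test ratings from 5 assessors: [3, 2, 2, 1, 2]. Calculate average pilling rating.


Formula: Mean = sum / count
Sum = 3 + 2 + 2 + 1 + 2 = 10
Mean = 10 / 5 = 2.0

2.0


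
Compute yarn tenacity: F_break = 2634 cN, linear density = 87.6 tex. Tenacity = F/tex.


Formula: Tenacity = Breaking force / Linear density
Tenacity = 2634 cN / 87.6 tex
Tenacity = 30.07 cN/tex

30.07 cN/tex


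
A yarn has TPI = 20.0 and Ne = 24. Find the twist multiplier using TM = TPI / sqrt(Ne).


Formula: TM = TPI / sqrt(Ne)
Step 1: sqrt(Ne) = sqrt(24) = 4.899
Step 2: TM = 20.0 / 4.899 = 4.08

4.08 TM


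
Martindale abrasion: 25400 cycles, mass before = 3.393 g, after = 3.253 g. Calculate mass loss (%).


Formula: Mass loss% = ((m_before - m_after) / m_before) * 100
Step 1: Mass loss = 3.393 - 3.253 = 0.14 g
Step 2: Ratio = 0.14 / 3.393 = 0.0412614
Step 3: Mass loss% = 0.0412614 * 100 = 4.12614% ≈ 4.13%

4.13%


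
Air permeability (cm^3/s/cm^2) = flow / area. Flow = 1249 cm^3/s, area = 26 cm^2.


Formula: Air Permeability = Airflow / Test Area
AP = 1249 cm^3/s / 26 cm^2
AP = 48.0 cm^3/s/cm^2

48.0 cm^3/s/cm^2


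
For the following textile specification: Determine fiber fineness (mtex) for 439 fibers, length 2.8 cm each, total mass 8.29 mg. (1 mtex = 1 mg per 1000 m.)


Formula: fineness (mtex) = mass (mg) / total length (km) = (mass_mg / total_length_m) * 1000
Step 1: Convert fiber length: 2.8 cm = 0.028 m
Step 2: Total fiber length = 439 * 0.028 = 12.292 m
Step 3: Linear density = 8.29 mg / 12.292 m = 0.6744 mg/m
Step 4: fineness = 0.6744 * 1000 = 674.4 mtex

674.4 mtex


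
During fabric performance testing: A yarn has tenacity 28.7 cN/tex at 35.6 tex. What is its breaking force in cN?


Formula: Breaking force = Tenacity * Linear density
F = 28.7 cN/tex * 35.6 tex
F = 1021.72 cN

1021.72 cN


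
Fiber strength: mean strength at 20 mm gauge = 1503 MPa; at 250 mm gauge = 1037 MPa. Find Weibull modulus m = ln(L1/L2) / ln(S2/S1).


Formula: m = ln(L1/L2) / ln(S2/S1)
Step 1: ln(L1/L2) = ln(20/250) = -2.52573
Step 2: S2/S1 = 1037/1503 = 0.68995
Step 3: ln(S2/S1) = ln(0.68995) = -0.37114
Step 4: m = -2.52573 / -0.37114 = 6.81

6.81 (Weibull m)


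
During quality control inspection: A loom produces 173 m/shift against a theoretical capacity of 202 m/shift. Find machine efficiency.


Formula: Efficiency% = (Actual output / Theoretical output) * 100
Efficiency% = (173 / 202) * 100
Efficiency% = 0.856436 * 100 = 85.6436% ≈ 85.6%

85.6%


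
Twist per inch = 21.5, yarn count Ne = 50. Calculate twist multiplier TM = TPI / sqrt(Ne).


Formula: TM = TPI / sqrt(Ne)
Step 1: sqrt(Ne) = sqrt(50) = 7.0711
Step 2: TM = 21.5 / 7.0711 = 3.04

3.04 TM


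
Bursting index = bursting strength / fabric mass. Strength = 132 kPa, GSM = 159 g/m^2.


Formula: Bursting Index = Bursting Strength / Fabric GSM
BI = 132 kPa / 159 g/m^2
BI = 0.830 kPa/(g/m^2)

0.830 kPa/(g/m^2)


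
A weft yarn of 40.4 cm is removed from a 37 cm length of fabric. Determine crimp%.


Formula: Crimp% = ((L_yarn - L_fabric) / L_fabric) * 100
Step 1: Extension = 40.4 - 37 = 3.4 cm
Step 2: Crimp% = (3.4 / 37) * 100
Step 3: Crimp% = 0.091892 * 100 = 9.1892% ≈ 9.2%

9.2%


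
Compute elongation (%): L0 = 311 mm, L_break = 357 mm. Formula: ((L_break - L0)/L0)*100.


Formula: Elongation (%) = ((L_break - L0) / L0) * 100
Step 1: Extension = 357 - 311 = 46 mm
Step 2: Elongation = (46 / 311) * 100
Step 3: Elongation = 0.14791 * 100 = 14.791% ≈ 14.8%

14.8%


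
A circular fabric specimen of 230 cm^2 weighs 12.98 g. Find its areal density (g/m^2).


Formula: GSM = mass_g / area_m2
Step 1: Convert area: 230 cm^2 = 230 / 10000 = 0.023 m^2
Step 2: GSM = 12.98 g / 0.023 m^2 = 564.3 g/m^2

564.3 g/m^2


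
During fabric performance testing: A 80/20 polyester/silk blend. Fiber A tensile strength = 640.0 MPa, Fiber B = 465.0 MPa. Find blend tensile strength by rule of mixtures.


Formula: Blend property = (fraction_A * property_A) + (fraction_B * property_B)
Step 1: Contribution A = 80/100 * 640.0 MPa = 512.0 MPa
Step 2: Contribution B = 20/100 * 465.0 MPa = 93.0 MPa
Step 3: Blend tensile strength = 512.0 + 93.0 = 605.0 MPa

605.0 MPa


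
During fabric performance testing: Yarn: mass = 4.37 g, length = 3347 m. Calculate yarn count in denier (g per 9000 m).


Formula: den = (mass_g / length_m) * 9000
Substituting: den = (4.37 / 3347) * 9000
Intermediate: 4.37 / 3347 = 0.00130565 g/m
den = 0.00130565 * 9000 = 11.8 denier

11.8 denier
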